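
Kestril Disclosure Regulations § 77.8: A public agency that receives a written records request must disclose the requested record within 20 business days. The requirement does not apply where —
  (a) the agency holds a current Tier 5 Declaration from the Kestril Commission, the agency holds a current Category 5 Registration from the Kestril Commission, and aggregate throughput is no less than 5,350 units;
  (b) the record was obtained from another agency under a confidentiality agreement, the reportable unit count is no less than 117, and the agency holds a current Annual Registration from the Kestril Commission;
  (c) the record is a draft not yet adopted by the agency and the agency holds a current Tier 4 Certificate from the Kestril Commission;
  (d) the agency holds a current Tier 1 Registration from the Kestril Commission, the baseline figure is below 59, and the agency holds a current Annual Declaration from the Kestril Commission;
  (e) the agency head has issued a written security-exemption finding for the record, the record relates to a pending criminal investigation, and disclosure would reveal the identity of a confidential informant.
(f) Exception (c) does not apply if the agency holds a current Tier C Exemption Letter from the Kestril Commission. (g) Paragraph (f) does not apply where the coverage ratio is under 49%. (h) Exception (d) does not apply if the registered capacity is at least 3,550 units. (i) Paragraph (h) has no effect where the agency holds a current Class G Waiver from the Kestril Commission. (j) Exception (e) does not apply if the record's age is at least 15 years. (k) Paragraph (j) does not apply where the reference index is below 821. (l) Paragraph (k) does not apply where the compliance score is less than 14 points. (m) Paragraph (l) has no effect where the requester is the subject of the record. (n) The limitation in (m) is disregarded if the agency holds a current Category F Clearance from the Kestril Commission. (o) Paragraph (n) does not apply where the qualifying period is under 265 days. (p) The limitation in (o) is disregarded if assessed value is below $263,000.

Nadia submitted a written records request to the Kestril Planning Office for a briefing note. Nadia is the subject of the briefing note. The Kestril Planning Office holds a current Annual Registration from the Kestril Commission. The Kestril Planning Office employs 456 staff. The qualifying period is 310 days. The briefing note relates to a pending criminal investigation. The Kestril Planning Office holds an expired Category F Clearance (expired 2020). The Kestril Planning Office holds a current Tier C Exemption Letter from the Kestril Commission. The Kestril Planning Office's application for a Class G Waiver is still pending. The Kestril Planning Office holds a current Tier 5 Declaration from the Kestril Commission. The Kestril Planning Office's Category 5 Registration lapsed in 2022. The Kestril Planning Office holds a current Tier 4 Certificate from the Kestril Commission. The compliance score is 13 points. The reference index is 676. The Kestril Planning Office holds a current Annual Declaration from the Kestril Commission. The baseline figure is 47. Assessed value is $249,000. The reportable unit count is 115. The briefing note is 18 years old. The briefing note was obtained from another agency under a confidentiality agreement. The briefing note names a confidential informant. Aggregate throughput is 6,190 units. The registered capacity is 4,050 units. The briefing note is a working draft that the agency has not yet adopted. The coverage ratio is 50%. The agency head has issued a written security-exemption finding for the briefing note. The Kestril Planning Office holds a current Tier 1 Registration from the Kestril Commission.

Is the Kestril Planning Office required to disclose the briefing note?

No — exception (e) applies; the Kestril Planning Office is not required to disclose the briefing note.

Exception (a) does not apply: no current Category 5 Registration is held.
Exception (b) requires that the reportable unit count is no less than 117; but the reportable unit count is 115, short of 117, so (b) is unavailable.
All of (c)'s requirements are met (the briefing note is an unadopted draft; a current Tier 4 Certificate is held). But: (f) operates against (c): a current Tier C Exemption Letter is held. (g), which would lift (f), does not operate here — the coverage ratio is 50%, not under 49%. So (c) is unavailable.
Exception (d)'s conditions are all satisfied: a current Tier 1 Registration is held; the baseline figure is 47, below the 59 limit; a current Annual Declaration is held. Turning to paragraphs (h)–(i): (h) is engaged — the registered capacity is 4,050 units, meeting the 3,550 units threshold. (i) does not operate here (no current Class G Waiver is held), so (h) stands. So (d) is unavailable.
Exception (e): a written security-exemption finding has been issued; the briefing note relates to a pending investigation; the briefing note names a confidential informant — every condition holds. Considering the limiting provisions: (j) would limit (e) — the record's age is 18 years, meeting the 15 years threshold — but (k) sets (j) aside: (k) operates against (j): the reference index is 676, below the 821 limit. (l) would limit (k) — the compliance score is 13 points, less than the 14 points limit — but (m) sets (l) aside: (m) operates — Nadia is the subject of the briefing note. (n), which would lift (m), is not triggered — no current Category F Clearance is held. So (e) applies.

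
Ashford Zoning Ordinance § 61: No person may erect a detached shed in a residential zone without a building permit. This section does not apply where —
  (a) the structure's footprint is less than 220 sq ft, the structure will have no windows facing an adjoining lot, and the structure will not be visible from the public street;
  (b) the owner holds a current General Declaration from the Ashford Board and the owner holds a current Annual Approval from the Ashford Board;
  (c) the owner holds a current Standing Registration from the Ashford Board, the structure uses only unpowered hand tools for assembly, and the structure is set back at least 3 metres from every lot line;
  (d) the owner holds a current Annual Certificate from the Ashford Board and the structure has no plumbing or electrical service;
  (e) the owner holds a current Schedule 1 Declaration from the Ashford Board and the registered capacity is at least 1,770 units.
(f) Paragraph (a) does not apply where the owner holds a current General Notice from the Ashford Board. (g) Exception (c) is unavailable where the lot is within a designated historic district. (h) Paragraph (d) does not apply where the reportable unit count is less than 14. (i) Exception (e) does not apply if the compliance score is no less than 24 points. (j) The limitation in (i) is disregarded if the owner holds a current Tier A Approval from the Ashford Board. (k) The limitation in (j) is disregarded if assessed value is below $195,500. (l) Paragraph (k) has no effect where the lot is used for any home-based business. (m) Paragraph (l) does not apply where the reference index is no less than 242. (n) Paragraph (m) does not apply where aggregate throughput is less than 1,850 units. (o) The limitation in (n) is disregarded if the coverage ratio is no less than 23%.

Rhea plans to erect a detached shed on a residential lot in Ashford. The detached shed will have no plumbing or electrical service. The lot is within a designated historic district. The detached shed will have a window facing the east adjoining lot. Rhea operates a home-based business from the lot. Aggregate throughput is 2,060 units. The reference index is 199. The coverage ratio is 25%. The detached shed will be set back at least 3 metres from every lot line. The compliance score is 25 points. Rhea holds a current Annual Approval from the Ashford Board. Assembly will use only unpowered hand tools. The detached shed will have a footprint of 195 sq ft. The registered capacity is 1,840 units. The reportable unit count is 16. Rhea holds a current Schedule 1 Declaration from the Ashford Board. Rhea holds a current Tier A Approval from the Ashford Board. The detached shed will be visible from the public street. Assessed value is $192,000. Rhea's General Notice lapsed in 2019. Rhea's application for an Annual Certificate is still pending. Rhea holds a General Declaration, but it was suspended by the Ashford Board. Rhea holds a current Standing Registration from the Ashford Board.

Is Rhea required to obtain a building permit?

No — exception (e) applies; Rhea does not need a building permit.

Exception (a) fails — a window faces an adjoining lot.
Exception (b) requires that the owner holds a current General Declaration from the Ashford Board; but there is no General Declaration in force, so (b) is unavailable.
Exception (c): a current Standing Registration is held; assembly uses only hand tools; the setback is at least 3 m on every side — every condition holds. However, paragraph (g) must be considered: (g) operates against (c): the lot is in a historic district. (c) is therefore removed.
Exception (d) requires that the owner holds a current Annual Certificate from the Ashford Board; but there is no Annual Certificate in force, so (d) is unavailable.
All of (e)'s requirements are met (a current Schedule 1 Declaration is held; the registered capacity is 1,840 units, meeting the 1,770 units threshold). Applying paragraphs (i)–(o): (i) is triggered (the compliance score is 25 points, meeting the 24 points threshold), but is itself disapplied by (j): (j) applies — a current Tier A Approval is held. (k) would limit (j) — assessed value is $192,000, below the $195,500 limit — but (l) sets (k) aside: (l) is engaged — a home-based business operates on the lot. (m) is inapplicable (the reference index is 199, short of 242), so (l) stands. So (e) applies.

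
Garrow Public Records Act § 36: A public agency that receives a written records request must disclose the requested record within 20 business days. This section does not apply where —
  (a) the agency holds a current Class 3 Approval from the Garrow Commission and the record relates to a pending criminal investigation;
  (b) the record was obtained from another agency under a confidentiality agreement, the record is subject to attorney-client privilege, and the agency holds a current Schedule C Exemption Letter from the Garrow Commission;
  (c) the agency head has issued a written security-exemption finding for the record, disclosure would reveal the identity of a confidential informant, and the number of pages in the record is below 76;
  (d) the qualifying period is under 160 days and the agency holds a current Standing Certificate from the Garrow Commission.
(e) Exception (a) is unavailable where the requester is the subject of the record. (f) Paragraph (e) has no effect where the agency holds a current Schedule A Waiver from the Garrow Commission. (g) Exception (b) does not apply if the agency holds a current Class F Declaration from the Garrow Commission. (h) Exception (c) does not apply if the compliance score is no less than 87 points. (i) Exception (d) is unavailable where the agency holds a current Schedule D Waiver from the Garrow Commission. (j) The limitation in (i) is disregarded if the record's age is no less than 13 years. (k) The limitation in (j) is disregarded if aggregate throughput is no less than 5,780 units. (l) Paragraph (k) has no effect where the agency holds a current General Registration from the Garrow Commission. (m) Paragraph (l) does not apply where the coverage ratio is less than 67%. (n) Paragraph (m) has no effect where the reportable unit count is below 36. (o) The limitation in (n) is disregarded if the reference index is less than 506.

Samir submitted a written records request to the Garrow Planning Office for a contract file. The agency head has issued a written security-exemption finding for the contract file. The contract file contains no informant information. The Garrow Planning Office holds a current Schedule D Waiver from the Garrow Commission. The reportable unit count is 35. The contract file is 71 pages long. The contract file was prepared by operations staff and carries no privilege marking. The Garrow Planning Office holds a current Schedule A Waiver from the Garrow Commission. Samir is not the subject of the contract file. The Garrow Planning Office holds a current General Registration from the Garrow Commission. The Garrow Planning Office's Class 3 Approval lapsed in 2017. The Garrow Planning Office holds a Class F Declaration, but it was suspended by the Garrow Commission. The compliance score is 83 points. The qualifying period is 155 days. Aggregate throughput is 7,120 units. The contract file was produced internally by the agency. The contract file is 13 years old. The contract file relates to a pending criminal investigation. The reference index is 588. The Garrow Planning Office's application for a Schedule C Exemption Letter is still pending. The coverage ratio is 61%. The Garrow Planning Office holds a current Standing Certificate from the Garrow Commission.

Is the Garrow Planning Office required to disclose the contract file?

Exception (a) requires that the agency holds a current Class 3 Approval from the Garrow Commission; but the Class 3 Approval is not current, so (a) is unavailable.
Exception (b) fails — the contract file was produced internally.
Exception (c) does not apply: the contract file contains no informant information.
Exception (d) is satisfied on its face — the qualifying period is 155 days, under the 160 days limit; a current Standing Certificate is held. Considering the limiting provisions: (i) would limit (d) — a current Schedule D Waiver is held — but (j) sets (i) aside: (j) operates against (i): the record's age is 13 years, meeting the 13 years threshold. (k) applies (aggregate throughput is 7,120 units, meeting the 5,780 units threshold), but is displaced by (l): (l) operates against (k): a current General Registration is held. (m) would limit (l) — the coverage ratio is 61%, less than the 67% limit — but (n) sets (m) aside: (n) operates against (m): the reportable unit count is 35, below the 36 limit. (o), which would lift (n), does not operate here — the reference index is 588, not less than 506. Exception (d) stands.

No — exception (d) applies; the Garrow Planning Office is not required to disclose the contract file.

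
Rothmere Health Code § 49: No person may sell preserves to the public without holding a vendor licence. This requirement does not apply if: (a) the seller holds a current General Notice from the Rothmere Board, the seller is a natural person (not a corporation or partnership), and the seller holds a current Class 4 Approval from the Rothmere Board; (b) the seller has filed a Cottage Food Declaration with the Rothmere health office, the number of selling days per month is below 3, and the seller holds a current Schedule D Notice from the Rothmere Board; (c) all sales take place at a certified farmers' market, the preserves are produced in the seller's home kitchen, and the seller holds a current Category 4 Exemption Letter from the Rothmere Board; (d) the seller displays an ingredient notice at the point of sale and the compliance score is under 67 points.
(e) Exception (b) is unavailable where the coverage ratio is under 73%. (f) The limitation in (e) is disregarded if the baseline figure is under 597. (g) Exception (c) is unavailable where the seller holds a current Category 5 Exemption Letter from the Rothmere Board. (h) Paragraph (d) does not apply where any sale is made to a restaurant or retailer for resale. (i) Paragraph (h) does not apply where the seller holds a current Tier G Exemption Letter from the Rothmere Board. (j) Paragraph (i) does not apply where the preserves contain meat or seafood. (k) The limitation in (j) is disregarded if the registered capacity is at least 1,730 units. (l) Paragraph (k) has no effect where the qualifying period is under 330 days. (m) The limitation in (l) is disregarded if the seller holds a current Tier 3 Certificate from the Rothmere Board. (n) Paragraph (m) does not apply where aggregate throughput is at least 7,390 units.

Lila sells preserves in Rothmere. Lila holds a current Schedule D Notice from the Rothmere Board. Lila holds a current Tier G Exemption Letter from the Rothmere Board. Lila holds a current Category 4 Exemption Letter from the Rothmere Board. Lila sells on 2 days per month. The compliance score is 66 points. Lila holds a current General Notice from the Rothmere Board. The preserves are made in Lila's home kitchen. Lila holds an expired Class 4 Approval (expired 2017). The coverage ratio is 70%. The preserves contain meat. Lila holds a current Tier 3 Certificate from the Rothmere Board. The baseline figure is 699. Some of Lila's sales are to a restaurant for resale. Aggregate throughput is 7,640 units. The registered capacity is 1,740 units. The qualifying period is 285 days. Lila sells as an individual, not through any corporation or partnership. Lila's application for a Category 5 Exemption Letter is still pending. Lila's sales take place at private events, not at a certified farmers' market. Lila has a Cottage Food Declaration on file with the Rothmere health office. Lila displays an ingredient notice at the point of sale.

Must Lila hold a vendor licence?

Exception (a) fails — the Class 4 Approval is not current.
Exception (b)'s conditions are all satisfied: a Cottage Food Declaration is on file; the number of selling days per month is 2, below the 3 limit; a current Schedule D Notice is held. But: (e) operates — the coverage ratio is 70%, under the 73% limit. (f) is not engaged (the baseline figure is 699, not under 597), so (e) stands. Exception (b) does not apply.
Exception (c) does not apply: sales are at private events, not a certified farmers' market.
Exception (d)'s conditions are all satisfied: an ingredient notice is displayed; the compliance score is 66 points, under the 67 points limit. Turning to paragraphs (h)–(n): (h) operates against (d): some sales are to a restaurant for resale. (i) is triggered (a current Tier G Exemption Letter is held), but is displaced by (j): (j) is triggered — the preserves contain meat. (k) operates (the registered capacity is 1,740 units, meeting the 1,730 units threshold), but is set aside by (l): (l) applies — the qualifying period is 285 days, under the 330 days limit. (m) would limit (l) — a current Tier 3 Certificate is held — but (n) sets (m) aside: (n) is triggered — aggregate throughput is 7,640 units, meeting the 7,390 units threshold. So (d) is unavailable.
No exception displaces § 49.

Yes — Lila must hold a vendor licence.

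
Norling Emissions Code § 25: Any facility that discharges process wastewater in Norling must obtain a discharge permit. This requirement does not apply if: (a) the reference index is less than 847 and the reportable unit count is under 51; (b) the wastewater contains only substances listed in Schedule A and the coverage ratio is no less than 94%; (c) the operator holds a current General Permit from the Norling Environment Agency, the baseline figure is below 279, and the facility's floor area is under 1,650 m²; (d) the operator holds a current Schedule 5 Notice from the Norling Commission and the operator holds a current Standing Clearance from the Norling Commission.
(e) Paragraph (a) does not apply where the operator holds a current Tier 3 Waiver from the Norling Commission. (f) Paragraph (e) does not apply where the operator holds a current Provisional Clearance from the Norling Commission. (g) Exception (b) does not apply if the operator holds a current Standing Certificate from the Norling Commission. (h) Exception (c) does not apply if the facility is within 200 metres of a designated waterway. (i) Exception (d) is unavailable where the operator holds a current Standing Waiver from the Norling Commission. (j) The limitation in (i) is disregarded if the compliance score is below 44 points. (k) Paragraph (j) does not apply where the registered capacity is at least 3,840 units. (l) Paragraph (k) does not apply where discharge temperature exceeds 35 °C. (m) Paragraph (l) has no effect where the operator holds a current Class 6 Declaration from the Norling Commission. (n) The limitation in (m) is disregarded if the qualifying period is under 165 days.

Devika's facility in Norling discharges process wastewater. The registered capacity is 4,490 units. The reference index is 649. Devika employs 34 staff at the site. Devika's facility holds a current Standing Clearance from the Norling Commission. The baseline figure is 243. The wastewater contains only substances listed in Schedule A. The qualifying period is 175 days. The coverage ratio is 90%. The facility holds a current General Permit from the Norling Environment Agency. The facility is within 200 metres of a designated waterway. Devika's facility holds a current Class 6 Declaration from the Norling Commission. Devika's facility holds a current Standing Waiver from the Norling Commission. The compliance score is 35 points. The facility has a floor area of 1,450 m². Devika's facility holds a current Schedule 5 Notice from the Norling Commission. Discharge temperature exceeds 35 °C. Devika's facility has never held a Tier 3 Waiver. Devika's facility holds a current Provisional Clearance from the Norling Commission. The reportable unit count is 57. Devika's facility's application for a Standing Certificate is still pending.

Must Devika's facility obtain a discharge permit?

Yes — Devika's facility must obtain a discharge permit.

Exception (a) does not apply: the reportable unit count is 57, not under 51.
Exception (b) does not apply: the coverage ratio is 90%, short of 94%.
All of (c)'s requirements are met (a current General Permit is held; the baseline figure is 243, below the 279 limit; the facility's floor area is 1,450 m², under the 1,650 m² limit). But: (h) operates against (c): the facility is within 200 m of a designated waterway. So (c) is unavailable.
Exception (d)'s conditions are all satisfied: a current Schedule 5 Notice is held; a current Standing Clearance is held. Turning to paragraphs (i)–(n): (i) applies — a current Standing Waiver is held. (j) would limit (i) — the compliance score is 35 points, below the 44 points limit — but (k) sets (j) aside: (k) applies — the registered capacity is 4,490 units, meeting the 3,840 units threshold. (l) would limit (k) — discharge temperature exceeds 35 °C — but (m) sets (l) aside: (m) operates — a current Class 6 Declaration is held. (n) does not operate here (the qualifying period is 175 days, not under 165 days), so (m) stands. Exception (d) does not apply.
No exception applies. The general rule governs.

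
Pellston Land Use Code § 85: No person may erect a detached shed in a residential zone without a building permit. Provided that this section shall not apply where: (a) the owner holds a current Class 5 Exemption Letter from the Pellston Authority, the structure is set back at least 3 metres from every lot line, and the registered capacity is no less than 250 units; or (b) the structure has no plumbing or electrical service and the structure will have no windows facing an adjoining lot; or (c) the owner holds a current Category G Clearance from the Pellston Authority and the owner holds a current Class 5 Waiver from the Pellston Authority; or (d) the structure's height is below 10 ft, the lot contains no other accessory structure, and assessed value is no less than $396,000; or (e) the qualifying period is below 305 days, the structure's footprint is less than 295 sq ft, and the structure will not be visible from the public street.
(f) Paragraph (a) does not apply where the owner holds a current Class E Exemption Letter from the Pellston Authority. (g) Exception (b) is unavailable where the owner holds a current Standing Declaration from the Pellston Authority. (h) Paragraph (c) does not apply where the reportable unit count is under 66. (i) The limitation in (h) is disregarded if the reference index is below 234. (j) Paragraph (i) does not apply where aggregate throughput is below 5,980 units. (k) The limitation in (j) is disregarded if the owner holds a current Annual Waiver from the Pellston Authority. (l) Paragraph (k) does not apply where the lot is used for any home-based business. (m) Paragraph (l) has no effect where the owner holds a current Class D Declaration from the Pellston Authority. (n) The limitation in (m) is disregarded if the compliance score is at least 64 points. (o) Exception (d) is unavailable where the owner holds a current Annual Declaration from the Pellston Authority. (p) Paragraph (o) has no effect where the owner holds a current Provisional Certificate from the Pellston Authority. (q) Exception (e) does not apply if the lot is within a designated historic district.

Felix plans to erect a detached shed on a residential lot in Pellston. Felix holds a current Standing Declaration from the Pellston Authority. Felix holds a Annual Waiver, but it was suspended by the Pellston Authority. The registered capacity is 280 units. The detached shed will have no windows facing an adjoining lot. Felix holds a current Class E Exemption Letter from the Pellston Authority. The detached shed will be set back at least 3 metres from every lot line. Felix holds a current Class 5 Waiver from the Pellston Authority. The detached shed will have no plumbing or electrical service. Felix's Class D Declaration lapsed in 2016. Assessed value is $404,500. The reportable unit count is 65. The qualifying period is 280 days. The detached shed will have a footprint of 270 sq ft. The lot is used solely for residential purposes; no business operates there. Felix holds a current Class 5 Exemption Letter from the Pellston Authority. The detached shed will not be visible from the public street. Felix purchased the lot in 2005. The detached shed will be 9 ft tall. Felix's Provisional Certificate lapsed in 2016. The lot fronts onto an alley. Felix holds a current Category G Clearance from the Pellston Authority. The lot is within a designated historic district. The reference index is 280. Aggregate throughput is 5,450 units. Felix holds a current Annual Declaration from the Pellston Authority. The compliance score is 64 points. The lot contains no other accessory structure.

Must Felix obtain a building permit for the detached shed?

Yes — Felix must obtain a building permit.

Exception (a)'s conditions are all satisfied: a current Class 5 Exemption Letter is held; the setback is at least 3 m on every side; the registered capacity is 280 units, meeting the 250 units threshold. But applying paragraph (f): (f) operates against (a): a current Class E Exemption Letter is held. (a) is therefore removed.
Exception (b)'s conditions are all satisfied: there is no plumbing or electrical service; no windows face an adjoining lot. But applying paragraph (g): (g) operates against (b): a current Standing Declaration is held. So (b) is unavailable.
Exception (c)'s conditions are all satisfied: a current Category G Clearance is held; a current Class 5 Waiver is held. However, paragraphs (h)–(n) must be considered: (h) operates against (c): the reportable unit count is 65, under the 66 limit. (i) does not operate here (the reference index is 280, not below 234), so (h) stands. (c) is therefore removed.
Exception (d)'s conditions are all satisfied: the structure's height is 9 ft, below the 10 ft limit; the lot has no other accessory structure; assessed value is $404,500, meeting the $396,000 threshold. Turning to paragraphs (o)–(p): (o) operates against (d): a current Annual Declaration is held. (p), which would lift (o), does not operate here — no current Provisional Certificate is held. Exception (d) does not apply.
Exception (e): the qualifying period is 280 days, below the 305 days limit; the structure's footprint is 270 sq ft, less than the 295 sq ft limit; the structure will not be visible from the street — every condition holds. But applying paragraph (q): (q) operates against (e): the lot is in a historic district. So (e) is unavailable.
No exception applies. The general rule governs.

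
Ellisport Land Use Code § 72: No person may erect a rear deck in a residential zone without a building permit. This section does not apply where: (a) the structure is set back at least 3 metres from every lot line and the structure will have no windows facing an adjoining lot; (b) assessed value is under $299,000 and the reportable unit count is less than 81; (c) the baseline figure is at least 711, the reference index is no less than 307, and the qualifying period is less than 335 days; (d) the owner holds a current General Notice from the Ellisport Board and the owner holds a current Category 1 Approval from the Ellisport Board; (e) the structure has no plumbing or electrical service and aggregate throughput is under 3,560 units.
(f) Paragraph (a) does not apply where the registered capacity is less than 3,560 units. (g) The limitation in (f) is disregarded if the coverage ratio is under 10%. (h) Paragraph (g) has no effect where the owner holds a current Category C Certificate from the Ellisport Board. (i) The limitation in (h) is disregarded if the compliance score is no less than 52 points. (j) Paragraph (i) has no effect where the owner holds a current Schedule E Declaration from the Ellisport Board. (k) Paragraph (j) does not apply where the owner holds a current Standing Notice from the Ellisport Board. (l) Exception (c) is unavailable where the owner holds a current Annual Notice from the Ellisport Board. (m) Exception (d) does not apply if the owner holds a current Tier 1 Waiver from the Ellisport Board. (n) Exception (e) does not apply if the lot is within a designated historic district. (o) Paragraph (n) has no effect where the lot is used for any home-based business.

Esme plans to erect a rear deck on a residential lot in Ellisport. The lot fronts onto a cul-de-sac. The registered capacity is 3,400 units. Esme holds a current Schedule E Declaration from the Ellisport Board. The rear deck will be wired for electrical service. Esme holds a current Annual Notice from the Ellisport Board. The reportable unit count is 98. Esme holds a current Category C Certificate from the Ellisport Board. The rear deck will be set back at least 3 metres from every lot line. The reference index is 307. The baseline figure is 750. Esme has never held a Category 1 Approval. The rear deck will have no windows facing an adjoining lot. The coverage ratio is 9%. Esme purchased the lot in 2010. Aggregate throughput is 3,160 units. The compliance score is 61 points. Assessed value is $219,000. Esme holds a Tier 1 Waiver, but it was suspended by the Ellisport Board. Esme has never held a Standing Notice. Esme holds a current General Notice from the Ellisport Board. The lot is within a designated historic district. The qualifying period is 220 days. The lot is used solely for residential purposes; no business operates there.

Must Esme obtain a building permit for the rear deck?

Yes — Esme must obtain a building permit.

Exception (a): the setback is at least 3 m on every side; no windows face an adjoining lot — every condition holds. But applying paragraphs (f)–(k): (f) operates against (a): the registered capacity is 3,400 units, less than the 3,560 units limit. (g) operates (the coverage ratio is 9%, under the 10% limit), but is set aside by (h): (h) operates against (g): a current Category C Certificate is held. (i) is engaged (the compliance score is 61 points, meeting the 52 points threshold), but is displaced by (j): (j) applies — a current Schedule E Declaration is held. (k), which would lift (j), is not triggered — no current Standing Notice is held. So (a) is unavailable.
Exception (b) requires that the reportable unit count is less than 81; but the reportable unit count is 98, not less than 81, so (b) is unavailable.
All of (c)'s requirements are met (the baseline figure is 750, meeting the 711 threshold; the reference index is 307, meeting the 307 threshold; the qualifying period is 220 days, less than the 335 days limit). But: (l) operates — a current Annual Notice is held. Exception (c) does not apply.
Exception (d) requires that the owner holds a current Category 1 Approval from the Ellisport Board; but the Category 1 Approval is not current, so (d) is unavailable.
Exception (e) requires that the structure has no plumbing or electrical service; but electrical service is planned, so (e) is unavailable.
No exception displaces § 72.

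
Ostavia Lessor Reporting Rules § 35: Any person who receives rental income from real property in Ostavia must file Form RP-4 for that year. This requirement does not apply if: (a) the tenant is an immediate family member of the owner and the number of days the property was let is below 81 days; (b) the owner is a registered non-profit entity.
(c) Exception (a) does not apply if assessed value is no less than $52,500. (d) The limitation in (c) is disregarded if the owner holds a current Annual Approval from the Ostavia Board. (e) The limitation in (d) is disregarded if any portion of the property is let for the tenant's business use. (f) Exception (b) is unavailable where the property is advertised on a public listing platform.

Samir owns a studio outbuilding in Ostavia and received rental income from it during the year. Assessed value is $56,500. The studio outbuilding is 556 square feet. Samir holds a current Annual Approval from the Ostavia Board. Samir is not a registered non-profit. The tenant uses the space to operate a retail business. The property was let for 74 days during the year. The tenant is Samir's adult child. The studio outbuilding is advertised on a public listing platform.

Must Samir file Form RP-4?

Yes — Samir must file Form RP-4.

Exception (a): the tenant is an immediate family member; the number of days the property was let is 74 days, below the 81 days limit — every condition holds. But: (c) is engaged — assessed value is $56,500, meeting the $52,500 threshold. (d) would limit (c) — a current Annual Approval is held — but (e) sets (d) aside: (e) is engaged — the space is let for business use. Exception (a) does not apply.
Exception (b) fails — Samir is not a registered non-profit.
No exception is made out. Samir falls within the general rule.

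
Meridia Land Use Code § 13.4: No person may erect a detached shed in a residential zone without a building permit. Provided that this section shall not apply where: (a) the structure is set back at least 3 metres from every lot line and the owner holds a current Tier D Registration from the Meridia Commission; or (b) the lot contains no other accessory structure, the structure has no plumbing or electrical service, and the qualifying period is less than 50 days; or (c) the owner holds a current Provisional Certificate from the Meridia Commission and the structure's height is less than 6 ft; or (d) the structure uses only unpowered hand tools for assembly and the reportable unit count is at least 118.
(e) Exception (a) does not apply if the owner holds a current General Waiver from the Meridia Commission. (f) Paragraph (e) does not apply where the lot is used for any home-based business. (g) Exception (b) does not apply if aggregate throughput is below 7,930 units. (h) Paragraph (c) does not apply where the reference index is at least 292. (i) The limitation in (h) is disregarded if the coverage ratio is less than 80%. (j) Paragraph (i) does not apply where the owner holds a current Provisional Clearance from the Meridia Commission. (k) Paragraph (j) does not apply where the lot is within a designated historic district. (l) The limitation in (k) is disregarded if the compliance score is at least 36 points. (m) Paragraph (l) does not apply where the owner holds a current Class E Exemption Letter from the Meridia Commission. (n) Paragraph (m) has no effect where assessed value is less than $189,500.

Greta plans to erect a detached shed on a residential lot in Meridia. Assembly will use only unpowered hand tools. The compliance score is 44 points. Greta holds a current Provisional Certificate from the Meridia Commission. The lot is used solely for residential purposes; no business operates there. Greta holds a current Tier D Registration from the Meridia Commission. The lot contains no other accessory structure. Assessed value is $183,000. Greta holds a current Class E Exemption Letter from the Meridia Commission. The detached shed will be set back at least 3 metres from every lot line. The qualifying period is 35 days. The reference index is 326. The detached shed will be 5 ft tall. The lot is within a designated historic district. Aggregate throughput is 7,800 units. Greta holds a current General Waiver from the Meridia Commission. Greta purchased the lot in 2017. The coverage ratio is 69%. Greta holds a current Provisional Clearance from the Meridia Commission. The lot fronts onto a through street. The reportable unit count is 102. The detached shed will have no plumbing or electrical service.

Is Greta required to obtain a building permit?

Exception (a) is satisfied on its face — the setback is at least 3 m on every side; a current Tier D Registration is held. But: (e) operates against (a): a current General Waiver is held. (f) does not operate here (the lot is solely residential), so (e) stands. (a) is therefore removed.
Exception (b): the lot has no other accessory structure; there is no plumbing or electrical service; the qualifying period is 35 days, less than the 50 days limit — every condition holds. But applying paragraph (g): (g) operates against (b): aggregate throughput is 7,800 units, below the 7,930 units limit. So (b) is unavailable.
Exception (c): a current Provisional Certificate is held; the structure's height is 5 ft, less than the 6 ft limit — every condition holds. But: (h) is engaged — the reference index is 326, meeting the 292 threshold. (i) is engaged (the coverage ratio is 69%, less than the 80% limit), but yields to (j): (j) operates — a current Provisional Clearance is held. (k) is engaged (the lot is in a historic district), but is overridden by (l): (l) applies — the compliance score is 44 points, meeting the 36 points threshold. (m) operates (a current Class E Exemption Letter is held), but is set aside by (n): (n) is engaged — assessed value is $183,000, less than the $189,500 limit. So (c) is unavailable.
Exception (d) requires that the reportable unit count is at least 118; but the reportable unit count is 102, short of 118, so (d) is unavailable.
None of the exceptions is available; § 13.4 applies in full.

Yes — Greta must obtain a building permit.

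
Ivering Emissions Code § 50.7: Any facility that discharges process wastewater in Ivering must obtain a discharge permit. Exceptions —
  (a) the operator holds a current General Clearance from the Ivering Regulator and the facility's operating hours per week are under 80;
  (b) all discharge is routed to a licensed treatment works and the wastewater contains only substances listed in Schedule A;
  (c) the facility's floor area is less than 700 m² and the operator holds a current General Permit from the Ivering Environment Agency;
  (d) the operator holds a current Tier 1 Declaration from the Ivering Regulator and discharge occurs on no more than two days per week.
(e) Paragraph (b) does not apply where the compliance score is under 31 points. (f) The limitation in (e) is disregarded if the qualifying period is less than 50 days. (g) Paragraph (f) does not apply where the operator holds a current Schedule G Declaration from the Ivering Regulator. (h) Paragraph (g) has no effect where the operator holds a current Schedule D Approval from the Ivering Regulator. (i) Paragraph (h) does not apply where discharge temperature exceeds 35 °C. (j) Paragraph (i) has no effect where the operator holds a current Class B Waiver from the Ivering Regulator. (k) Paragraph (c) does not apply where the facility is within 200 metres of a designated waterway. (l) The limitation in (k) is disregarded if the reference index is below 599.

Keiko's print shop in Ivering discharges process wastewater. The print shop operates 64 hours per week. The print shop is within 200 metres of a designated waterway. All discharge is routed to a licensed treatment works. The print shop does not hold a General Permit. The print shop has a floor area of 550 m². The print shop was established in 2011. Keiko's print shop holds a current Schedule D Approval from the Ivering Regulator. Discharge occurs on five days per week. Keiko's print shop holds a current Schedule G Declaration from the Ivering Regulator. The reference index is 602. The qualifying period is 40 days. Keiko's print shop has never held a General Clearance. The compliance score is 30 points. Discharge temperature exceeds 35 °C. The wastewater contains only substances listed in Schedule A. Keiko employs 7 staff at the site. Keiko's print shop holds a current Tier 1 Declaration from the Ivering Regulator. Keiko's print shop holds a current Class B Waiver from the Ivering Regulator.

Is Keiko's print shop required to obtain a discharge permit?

No — exception (b) applies; Keiko's print shop is not required to obtain a discharge permit.

Exception (a) fails — the General Clearance is not current.
All of (b)'s requirements are met (discharge is routed to a licensed treatment works; the wastewater is Schedule-A-only). Considering the limiting provisions: (e) would limit (b) — the compliance score is 30 points, under the 31 points limit — but (f) sets (e) aside: (f) operates against (e): the qualifying period is 40 days, less than the 50 days limit. (g) would limit (f) — a current Schedule G Declaration is held — but (h) sets (g) aside: (h) operates against (g): a current Schedule D Approval is held. (i) is triggered (discharge temperature exceeds 35 °C), but is overridden by (j): (j) operates against (i): a current Class B Waiver is held. (b) remains available.
Exception (c) requires that the operator holds a current General Permit from the Ivering Environment Agency; but no General Permit is held, so (c) is unavailable.
Exception (d) requires that discharge occurs on no more than two days per week; but discharge occurs on five days per week, so (d) is unavailable.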